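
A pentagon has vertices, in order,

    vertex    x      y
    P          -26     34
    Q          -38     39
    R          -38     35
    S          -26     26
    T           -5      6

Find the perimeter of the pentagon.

96

|PQ| = √((-12)² + (5)²) = √169 = 13
|QR| = √((0)² + (-4)²) = √16 = 4
|RS| = √((12)² + (-9)²) = √225 = 15
|ST| = √((21)² + (-20)²) = √841 = 29
|TP| = √((-21)² + (28)²) = √1225 = 35
Perimeter = 13 + 4 + 15 + 29 + 35 = 96.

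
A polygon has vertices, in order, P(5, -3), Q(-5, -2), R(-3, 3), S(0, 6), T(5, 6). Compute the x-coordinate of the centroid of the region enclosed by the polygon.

126/139

Apply the shoelace (surveyor's) formula. First the cross-terms c_i = x_i·y_{i+1} − x_{i+1}·y_i:
  -25, -21, -18, -30, -45  ⇒  2A = -139, A = -69.5.
Then Σ (x_i + x_{i+1})·c_i = -378, so x̄ = -378 / (6·(-69.5)) = 126/139.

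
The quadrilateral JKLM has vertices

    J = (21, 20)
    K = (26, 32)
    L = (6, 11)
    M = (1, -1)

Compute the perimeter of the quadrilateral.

84

|JK| = √((5)² + (12)²) = √169 = 13
|KL| = √((-20)² + (-21)²) = √841 = 29
|LM| = √((-5)² + (-12)²) = √169 = 13
|MJ| = √((20)² + (21)²) = √841 = 29
Perimeter = 13 + 29 + 13 + 29 = 84.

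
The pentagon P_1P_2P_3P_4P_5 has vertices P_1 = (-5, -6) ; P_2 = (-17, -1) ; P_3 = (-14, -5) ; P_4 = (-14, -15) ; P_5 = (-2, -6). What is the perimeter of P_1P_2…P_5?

|P_1P_2| = √((-12)² + (5)²) = √169 = 13
|P_2P_3| = √((3)² + (-4)²) = √25 = 5
|P_3P_4| = √((0)² + (-10)²) = √100 = 10
|P_4P_5| = √((12)² + (9)²) = √225 = 15
|P_5P_1| = √((-3)² + (0)²) = √9 = 3
Perimeter = 13 + 5 + 10 + 15 + 3 = 46.

46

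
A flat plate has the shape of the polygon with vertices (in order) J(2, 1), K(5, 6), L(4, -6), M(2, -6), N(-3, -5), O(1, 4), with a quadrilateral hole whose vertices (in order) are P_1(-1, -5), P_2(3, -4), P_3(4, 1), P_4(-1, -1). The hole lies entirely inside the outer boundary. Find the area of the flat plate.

Outer boundary:
Cross-terms: 7, -54, -12, -28, -7, -7  ⇒  Σ = -101
Area = |Σ|/2 = 50.5.
Hole:
Apply the shoelace (surveyor's) formula: 2A = Σ (x_i·y_{i+1} − x_{i+1}·y_i), indices taken mod 4.
P_1→P_2: (-1)(-4) − (3)(-5) = 19
P_2→P_3: (3)(1) − (4)(-4) = 19
P_3→P_4: (4)(-1) − (-1)(1) = -3
P_4→P_1: (-1)(-5) − (-1)(-1) = 4
Σ = 39
Area = |Σ|/2 = 19.5.
Net area = 50.5 − 19.5 = 31.

31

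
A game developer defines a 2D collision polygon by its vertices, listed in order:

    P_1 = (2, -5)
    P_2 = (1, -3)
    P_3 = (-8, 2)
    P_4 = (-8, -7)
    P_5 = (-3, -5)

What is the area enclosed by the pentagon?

46.5

Cross-terms: -1, -22, 72, 19, 25  ⇒  Σ = 93
Area = |Σ|/2 = 46.5.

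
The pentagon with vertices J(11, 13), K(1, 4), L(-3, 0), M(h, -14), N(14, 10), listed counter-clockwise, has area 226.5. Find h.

Write out the shoelace sum; only the two edges meeting at M involve h:
2·Area = [((-3)·(-14) − h·0) + (h·10 − 14·(-14))] + 115
       = 10·h + 353 = 453
⇒ h = 10.

10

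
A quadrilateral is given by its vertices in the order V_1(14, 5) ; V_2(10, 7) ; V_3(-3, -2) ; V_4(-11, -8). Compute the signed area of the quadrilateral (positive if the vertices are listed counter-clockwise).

54

V_1→V_2: (14)(7) − (10)(5) = 48
V_2→V_3: (10)(-2) − (-3)(7) = 1
V_3→V_4: (-3)(-8) − (-11)(-2) = 2
V_4→V_1: (-11)(5) − (14)(-8) = 57
Σ = 108
Signed area = Σ/2 = 54 (positive ⇒ counter-clockwise traversal).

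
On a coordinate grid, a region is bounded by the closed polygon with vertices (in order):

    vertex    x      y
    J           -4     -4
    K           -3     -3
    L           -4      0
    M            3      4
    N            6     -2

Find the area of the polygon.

J→K: (-4)(-3) − (-3)(-4) = 0
K→L: (-3)(0) − (-4)(-3) = -12
L→M: (-4)(4) − (3)(0) = -16
M→N: (3)(-2) − (6)(4) = -30
N→J: (6)(-4) − (-4)(-2) = -32
Σ = -90
Area = |Σ|/2 = 45.

45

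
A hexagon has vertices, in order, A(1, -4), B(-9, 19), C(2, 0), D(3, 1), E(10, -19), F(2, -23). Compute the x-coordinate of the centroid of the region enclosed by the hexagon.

302/99

Apply the shoelace formula. First the cross-terms c_i = x_i·y_{i+1} − x_{i+1}·y_i:
  -17, -38, 2, -67, -192, 15  ⇒  2A = -297, A = -148.5.
Then Σ (x_i + x_{i+1})·c_i = -2718, so x̄ = -2718 / (6·(-148.5)) = 302/99.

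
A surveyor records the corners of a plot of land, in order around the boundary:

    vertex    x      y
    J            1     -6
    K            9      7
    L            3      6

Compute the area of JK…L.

Σ = (61) + (33) + (-24) = 70
Area = |Σ|/2 = 35.

35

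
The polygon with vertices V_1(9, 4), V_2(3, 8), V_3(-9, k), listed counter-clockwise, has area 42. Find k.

2

Write out the shoelace sum; only the two edges meeting at V_3 involve k:
2·Area = [(3·k − (-9)·8) + ((-9)·4 − 9·k)] + 60
       = -6·k + 96 = 84
⇒ k = 2.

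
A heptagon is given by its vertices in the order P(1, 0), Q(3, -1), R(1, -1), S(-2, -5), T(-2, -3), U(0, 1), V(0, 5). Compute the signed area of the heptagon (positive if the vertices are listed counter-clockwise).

Cross-terms: -1, -2, -7, -4, -2, 0, -5  ⇒  Σ = -21
Signed area = Σ/2 = -10.5 (negative ⇒ clockwise traversal).

-10.5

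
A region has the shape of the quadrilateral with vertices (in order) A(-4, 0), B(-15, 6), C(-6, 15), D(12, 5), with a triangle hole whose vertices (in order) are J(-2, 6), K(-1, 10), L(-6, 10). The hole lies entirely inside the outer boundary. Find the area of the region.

191.5

Outer boundary:
Σ = (-24) + (-189) + (-210) + (20) = -403
Area = |Σ|/2 = 201.5.
Hole:
J→K: (-2)(10) − (-1)(6) = -14
K→L: (-1)(10) − (-6)(10) = 50
L→J: (-6)(6) − (-2)(10) = -16
Σ = 20
Area = |Σ|/2 = 10.
Net area = 201.5 − 10 = 191.5.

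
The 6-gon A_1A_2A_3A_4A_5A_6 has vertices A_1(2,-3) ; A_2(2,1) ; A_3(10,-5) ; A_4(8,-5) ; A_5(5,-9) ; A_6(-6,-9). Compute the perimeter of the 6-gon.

42

|A_1A_2| = √((0)² + (4)²) = √16 = 4
|A_2A_3| = √((8)² + (-6)²) = √100 = 10
|A_3A_4| = √((-2)² + (0)²) = √4 = 2
|A_4A_5| = √((-3)² + (-4)²) = √25 = 5
|A_5A_6| = √((-11)² + (0)²) = √121 = 11
|A_6A_1| = √((8)² + (6)²) = √100 = 10
Perimeter = 4 + 10 + 2 + 5 + 11 + 10 = 42.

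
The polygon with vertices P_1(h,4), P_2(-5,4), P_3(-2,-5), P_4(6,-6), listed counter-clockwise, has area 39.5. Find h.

-4

Write out the shoelace sum; only the two edges meeting at P_1 involve h:
2·Area = [(6·4 − h·(-6)) + (h·4 − (-5)·4)] + 75
       = 10·h + 119 = 79
⇒ h = -4.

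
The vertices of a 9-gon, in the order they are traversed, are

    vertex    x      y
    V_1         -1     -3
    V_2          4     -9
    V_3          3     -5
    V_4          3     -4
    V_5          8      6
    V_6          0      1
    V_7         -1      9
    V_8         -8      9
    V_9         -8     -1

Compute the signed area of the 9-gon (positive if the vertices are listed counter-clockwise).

128

Apply Gauss's area formula: 2A = Σ (x_i·y_{i+1} − x_{i+1}·y_i), indices taken mod 9.
Σ = (21) + (7) + (3) + (50) + (8) + (1) + (63) + (80) + (23) = 256
Signed area = Σ/2 = 128 (positive ⇒ counter-clockwise traversal).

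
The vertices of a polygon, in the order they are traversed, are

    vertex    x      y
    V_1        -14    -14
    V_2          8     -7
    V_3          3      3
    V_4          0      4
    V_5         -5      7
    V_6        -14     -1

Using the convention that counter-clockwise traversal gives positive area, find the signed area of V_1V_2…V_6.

Apply the shoelace (surveyor's) formula: 2A = Σ (x_i·y_{i+1} − x_{i+1}·y_i), indices taken mod 6.
Cross-terms: 210, 45, 12, 20, 103, 182  ⇒  Σ = 572
Signed area = Σ/2 = 286 (positive ⇒ counter-clockwise traversal).

286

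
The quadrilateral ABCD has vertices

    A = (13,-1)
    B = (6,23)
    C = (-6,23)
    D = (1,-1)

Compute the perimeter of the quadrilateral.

|AB| = √((-7)² + (24)²) = √625 = 25
|BC| = √((-12)² + (0)²) = √144 = 12
|CD| = √((7)² + (-24)²) = √625 = 25
|DA| = √((12)² + (0)²) = √144 = 12
Perimeter = 25 + 12 + 25 + 12 = 74.

74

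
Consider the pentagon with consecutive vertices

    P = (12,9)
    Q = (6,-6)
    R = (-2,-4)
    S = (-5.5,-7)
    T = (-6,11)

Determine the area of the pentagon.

Apply Gauss's area formula: 2A = Σ (x_i·y_{i+1} − x_{i+1}·y_i), indices taken mod 5.
Σ = (-126) + (-36) + (-8) + (-102.5) + (-186) = -458.5
Area = |Σ|/2 = 229.25.

229.25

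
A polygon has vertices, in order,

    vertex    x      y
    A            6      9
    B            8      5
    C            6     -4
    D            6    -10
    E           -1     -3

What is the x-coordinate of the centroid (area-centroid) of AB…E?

Apply the shoelace (surveyor's) formula. First the cross-terms c_i = x_i·y_{i+1} − x_{i+1}·y_i:
  -42, -62, -36, -28, 9  ⇒  2A = -159, A = -79.5.
Then Σ (x_i + x_{i+1})·c_i = -1983, so x̄ = -1983 / (6·(-79.5)) = 661/159.

661/159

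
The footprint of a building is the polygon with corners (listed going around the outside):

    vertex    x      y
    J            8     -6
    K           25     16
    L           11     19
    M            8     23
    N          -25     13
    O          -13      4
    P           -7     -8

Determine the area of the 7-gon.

832

Apply Gauss's area formula: 2A = Σ (x_i·y_{i+1} − x_{i+1}·y_i), indices taken mod 7.
Σ = (278) + (299) + (101) + (679) + (69) + (132) + (106) = 1664
Area = |Σ|/2 = 832.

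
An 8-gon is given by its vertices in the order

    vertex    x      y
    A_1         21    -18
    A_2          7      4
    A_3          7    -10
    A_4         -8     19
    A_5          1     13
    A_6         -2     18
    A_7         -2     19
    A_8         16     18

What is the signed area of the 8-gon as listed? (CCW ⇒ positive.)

Cross-terms: 210, -98, 53, -123, 44, -2, -340, -666  ⇒  Σ = -922
Signed area = Σ/2 = -461 (negative ⇒ clockwise traversal).

-461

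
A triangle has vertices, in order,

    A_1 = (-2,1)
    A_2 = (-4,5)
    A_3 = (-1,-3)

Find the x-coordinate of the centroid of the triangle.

-7/3

Apply the shoelace (surveyor's) formula. First the cross-terms c_i = x_i·y_{i+1} − x_{i+1}·y_i:
  -6, 17, -7  ⇒  2A = 4, A = 2.
Then Σ (x_i + x_{i+1})·c_i = -28, so x̄ = -28 / (6·2) = -7/3.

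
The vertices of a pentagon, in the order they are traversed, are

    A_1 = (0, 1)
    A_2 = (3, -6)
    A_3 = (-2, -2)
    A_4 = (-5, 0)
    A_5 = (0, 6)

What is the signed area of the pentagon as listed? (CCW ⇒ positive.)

-30.5

Cross-terms: -3, -18, -10, -30, 0  ⇒  Σ = -61
Signed area = Σ/2 = -30.5 (negative ⇒ clockwise traversal).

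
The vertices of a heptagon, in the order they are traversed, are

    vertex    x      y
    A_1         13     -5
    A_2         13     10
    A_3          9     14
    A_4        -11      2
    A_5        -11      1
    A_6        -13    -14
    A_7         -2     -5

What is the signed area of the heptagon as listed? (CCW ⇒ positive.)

374.5

Apply the surveyor's formula: 2A = Σ (x_i·y_{i+1} − x_{i+1}·y_i), indices taken mod 7.
Σ = (195) + (92) + (172) + (11) + (167) + (37) + (75) = 749
Signed area = Σ/2 = 374.5 (positive ⇒ counter-clockwise traversal).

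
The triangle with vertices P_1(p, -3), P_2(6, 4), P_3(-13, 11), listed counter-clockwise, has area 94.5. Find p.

The doubled signed area Σ (x_i y_{i+1} − x_{i+1} y_i) is linear in p.
With p=0 it equals 175; the coefficient of p is -7 (from the two edges through P_1).
So -7·p + 175 = 2·94.5 = 189 ⇒ p = -2.

-2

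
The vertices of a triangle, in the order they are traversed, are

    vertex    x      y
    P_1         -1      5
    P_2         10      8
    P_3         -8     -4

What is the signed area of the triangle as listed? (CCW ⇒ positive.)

-39

Apply the shoelace formula: 2A = Σ (x_i·y_{i+1} − x_{i+1}·y_i), indices taken mod 3.
P_1→P_2: (-1)(8) − (10)(5) = -58
P_2→P_3: (10)(-4) − (-8)(8) = 24
P_3→P_1: (-8)(5) − (-1)(-4) = -44
Σ = -78
Signed area = Σ/2 = -39 (negative ⇒ clockwise traversal).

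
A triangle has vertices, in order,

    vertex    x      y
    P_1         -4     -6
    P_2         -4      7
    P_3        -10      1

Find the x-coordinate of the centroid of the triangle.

-6

Apply the shoelace (surveyor's) formula. First the cross-terms c_i = x_i·y_{i+1} − x_{i+1}·y_i:
  -52, 66, 64  ⇒  2A = 78, A = 39.
Then Σ (x_i + x_{i+1})·c_i = -1404, so x̄ = -1404 / (6·39) = -6.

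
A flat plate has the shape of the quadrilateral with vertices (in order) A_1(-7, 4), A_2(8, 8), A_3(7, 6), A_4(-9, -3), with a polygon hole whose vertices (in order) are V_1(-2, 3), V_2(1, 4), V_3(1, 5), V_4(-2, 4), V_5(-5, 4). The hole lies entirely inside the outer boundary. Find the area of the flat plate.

55.5

Outer boundary:
Apply the shoelace (surveyor's) formula: 2A = Σ (x_i·y_{i+1} − x_{i+1}·y_i), indices taken mod 4.
A_1→A_2: (-7)(8) − (8)(4) = -88
A_2→A_3: (8)(6) − (7)(8) = -8
A_3→A_4: (7)(-3) − (-9)(6) = 33
A_4→A_1: (-9)(4) − (-7)(-3) = -57
Σ = -120
Area = |Σ|/2 = 60.
Hole:
Apply the surveyor's formula: 2A = Σ (x_i·y_{i+1} − x_{i+1}·y_i), indices taken mod 5.
V_1→V_2: (-2)(4) − (1)(3) = -11
V_2→V_3: (1)(5) − (1)(4) = 1
V_3→V_4: (1)(4) − (-2)(5) = 14
V_4→V_5: (-2)(4) − (-5)(4) = 12
V_5→V_1: (-5)(3) − (-2)(4) = -7
Σ = 9
Area = |Σ|/2 = 4.5.
Net area = 60 − 4.5 = 55.5.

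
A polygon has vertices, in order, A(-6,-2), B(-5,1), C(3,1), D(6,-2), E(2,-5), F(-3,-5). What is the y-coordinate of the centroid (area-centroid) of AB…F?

Apply Gauss's area formula. First the cross-terms c_i = x_i·y_{i+1} − x_{i+1}·y_i:
  -16, -8, -12, -26, -25, -24  ⇒  2A = -111, A = -55.5.
Then Σ (y_i + y_{i+1})·c_i = 612, so ȳ = 612 / (6·(-55.5)) = -68/37.

-68/37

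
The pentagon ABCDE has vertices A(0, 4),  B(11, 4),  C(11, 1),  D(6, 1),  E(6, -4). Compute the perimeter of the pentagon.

|AB| = √((11)² + (0)²) = √121 = 11
|BC| = √((0)² + (-3)²) = √9 = 3
|CD| = √((-5)² + (0)²) = √25 = 5
|DE| = √((0)² + (-5)²) = √25 = 5
|EA| = √((-6)² + (8)²) = √100 = 10
Perimeter = 11 + 3 + 5 + 5 + 10 = 34.

34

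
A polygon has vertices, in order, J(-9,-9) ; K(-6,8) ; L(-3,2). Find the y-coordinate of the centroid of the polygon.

1/3

Apply Gauss's area formula. First the cross-terms c_i = x_i·y_{i+1} − x_{i+1}·y_i:
  -126, 12, 45  ⇒  2A = -69, A = -34.5.
Then Σ (y_i + y_{i+1})·c_i = -69, so ȳ = -69 / (6·(-34.5)) = 1/3.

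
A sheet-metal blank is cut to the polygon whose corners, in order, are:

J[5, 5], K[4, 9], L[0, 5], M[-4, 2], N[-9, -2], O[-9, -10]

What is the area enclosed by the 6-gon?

Apply the shoelace formula: 2A = Σ (x_i·y_{i+1} − x_{i+1}·y_i), indices taken mod 6.
J→K: (5)(9) − (4)(5) = 25
K→L: (4)(5) − (0)(9) = 20
L→M: (0)(2) − (-4)(5) = 20
M→N: (-4)(-2) − (-9)(2) = 26
N→O: (-9)(-10) − (-9)(-2) = 72
O→J: (-9)(5) − (5)(-10) = 5
Σ = 168
Area = |Σ|/2 = 84.

84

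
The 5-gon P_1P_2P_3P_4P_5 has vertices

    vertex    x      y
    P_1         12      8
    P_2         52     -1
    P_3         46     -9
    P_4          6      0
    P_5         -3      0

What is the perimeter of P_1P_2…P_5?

|P_1P_2| = √((40)² + (-9)²) = √1681 = 41
|P_2P_3| = √((-6)² + (-8)²) = √100 = 10
|P_3P_4| = √((-40)² + (9)²) = √1681 = 41
|P_4P_5| = √((-9)² + (0)²) = √81 = 9
|P_5P_1| = √((15)² + (8)²) = √289 = 17
Perimeter = 41 + 10 + 41 + 9 + 17 = 118.

118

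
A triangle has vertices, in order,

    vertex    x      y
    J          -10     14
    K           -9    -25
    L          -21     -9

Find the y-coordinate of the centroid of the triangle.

Apply Gauss's area formula. First the cross-terms c_i = x_i·y_{i+1} − x_{i+1}·y_i:
  376, -444, -384  ⇒  2A = -452, A = -226.
Then Σ (y_i + y_{i+1})·c_i = 9040, so ȳ = 9040 / (6·(-226)) = -20/3.

-20/3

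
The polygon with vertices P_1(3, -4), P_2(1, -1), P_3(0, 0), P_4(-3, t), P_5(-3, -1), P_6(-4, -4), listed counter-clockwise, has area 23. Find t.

Write out the shoelace sum; only the two edges meeting at P_4 involve t:
2·Area = [(0·t − (-3)·0) + ((-3)·(-1) − (-3)·t)] + 37
       = 3·t + 40 = 46
⇒ t = 2.

2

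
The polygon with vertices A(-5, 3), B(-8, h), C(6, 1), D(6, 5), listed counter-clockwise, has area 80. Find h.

-7

The doubled signed area Σ (x_i y_{i+1} − x_{i+1} y_i) is linear in h.
With h=0 it equals 83; the coefficient of h is -11 (from the two edges through B).
So -11·h + 83 = 2·80 = 160 ⇒ h = -7.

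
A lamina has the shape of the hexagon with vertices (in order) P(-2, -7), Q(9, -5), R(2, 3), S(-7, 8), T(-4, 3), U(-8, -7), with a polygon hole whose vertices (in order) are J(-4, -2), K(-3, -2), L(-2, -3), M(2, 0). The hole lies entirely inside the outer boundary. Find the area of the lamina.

121.5

Outer boundary:
Apply the shoelace (surveyor's) formula: 2A = Σ (x_i·y_{i+1} − x_{i+1}·y_i), indices taken mod 6.
Cross-terms: 73, 37, 37, 11, 52, 42  ⇒  Σ = 252
Area = |Σ|/2 = 126.
Hole:
Apply Gauss's area formula: 2A = Σ (x_i·y_{i+1} − x_{i+1}·y_i), indices taken mod 4.
Σ = (2) + (5) + (6) + (-4) = 9
Area = |Σ|/2 = 4.5.
Net area = 126 − 4.5 = 121.5.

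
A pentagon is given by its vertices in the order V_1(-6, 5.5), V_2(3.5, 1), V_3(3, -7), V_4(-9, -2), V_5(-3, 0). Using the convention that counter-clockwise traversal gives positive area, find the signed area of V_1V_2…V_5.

Apply Gauss's area formula: 2A = Σ (x_i·y_{i+1} − x_{i+1}·y_i), indices taken mod 5.
Σ = (-25.25) + (-27.5) + (-69) + (-6) + (-16.5) = -144.25
Signed area = Σ/2 = -72.125 (negative ⇒ clockwise traversal).

-72.125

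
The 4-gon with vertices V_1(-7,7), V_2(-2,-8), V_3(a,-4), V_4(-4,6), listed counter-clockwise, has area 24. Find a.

-2

Write out the shoelace sum; only the two edges meeting at V_3 involve a:
2·Area = [((-2)·(-4) − a·(-8)) + (a·6 − (-4)·(-4))] + 84
       = 14·a + 76 = 48
⇒ a = -2.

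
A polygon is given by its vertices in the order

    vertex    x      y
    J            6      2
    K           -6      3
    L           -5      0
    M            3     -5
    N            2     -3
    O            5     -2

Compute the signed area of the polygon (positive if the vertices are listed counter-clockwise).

Apply Gauss's area formula: 2A = Σ (x_i·y_{i+1} − x_{i+1}·y_i), indices taken mod 6.
Σ = (30) + (15) + (25) + (1) + (11) + (22) = 104
Signed area = Σ/2 = 52 (positive ⇒ counter-clockwise traversal).

52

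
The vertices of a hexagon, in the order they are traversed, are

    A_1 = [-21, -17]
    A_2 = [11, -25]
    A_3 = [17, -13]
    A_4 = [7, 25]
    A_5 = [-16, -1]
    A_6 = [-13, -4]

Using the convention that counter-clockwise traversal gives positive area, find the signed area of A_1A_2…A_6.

Apply Gauss's area formula: 2A = Σ (x_i·y_{i+1} − x_{i+1}·y_i), indices taken mod 6.
A_1→A_2: (-21)(-25) − (11)(-17) = 712
A_2→A_3: (11)(-13) − (17)(-25) = 282
A_3→A_4: (17)(25) − (7)(-13) = 516
A_4→A_5: (7)(-1) − (-16)(25) = 393
A_5→A_6: (-16)(-4) − (-13)(-1) = 51
A_6→A_1: (-13)(-17) − (-21)(-4) = 137
Σ = 2091
Signed area = Σ/2 = 1045.5 (positive ⇒ counter-clockwise traversal).

1045.5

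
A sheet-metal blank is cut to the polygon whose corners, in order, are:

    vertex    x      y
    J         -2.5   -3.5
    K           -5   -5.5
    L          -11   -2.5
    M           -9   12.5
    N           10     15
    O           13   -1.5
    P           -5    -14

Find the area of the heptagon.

444.375

Apply the surveyor's formula: 2A = Σ (x_i·y_{i+1} − x_{i+1}·y_i), indices taken mod 7.
Σ = (-3.75) + (-48) + (-160) + (-260) + (-210) + (-189.5) + (-17.5) = -888.75
Area = |Σ|/2 = 444.375.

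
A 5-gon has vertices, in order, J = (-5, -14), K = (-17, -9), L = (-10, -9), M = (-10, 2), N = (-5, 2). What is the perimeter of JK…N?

|JK| = √((-12)² + (5)²) = √169 = 13
|KL| = √((7)² + (0)²) = √49 = 7
|LM| = √((0)² + (11)²) = √121 = 11
|MN| = √((5)² + (0)²) = √25 = 5
|NJ| = √((0)² + (-16)²) = √256 = 16
Perimeter = 13 + 7 + 11 + 5 + 16 = 52.

52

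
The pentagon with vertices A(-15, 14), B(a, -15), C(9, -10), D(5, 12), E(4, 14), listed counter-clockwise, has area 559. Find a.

The doubled signed area Σ (x_i y_{i+1} − x_{i+1} y_i) is linear in a.
With a=0 it equals 806; the coefficient of a is -24 (from the two edges through B).
So -24·a + 806 = 2·559 = 1118 ⇒ a = -13.

-13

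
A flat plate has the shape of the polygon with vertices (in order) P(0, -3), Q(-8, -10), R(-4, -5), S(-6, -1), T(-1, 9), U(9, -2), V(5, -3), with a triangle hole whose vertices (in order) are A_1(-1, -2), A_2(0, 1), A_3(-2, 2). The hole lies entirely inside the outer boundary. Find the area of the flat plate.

104.5

Outer boundary:
P→Q: (0)(-10) − (-8)(-3) = -24
Q→R: (-8)(-5) − (-4)(-10) = 0
R→S: (-4)(-1) − (-6)(-5) = -26
S→T: (-6)(9) − (-1)(-1) = -55
T→U: (-1)(-2) − (9)(9) = -79
U→V: (9)(-3) − (5)(-2) = -17
V→P: (5)(-3) − (0)(-3) = -15
Σ = -216
Area = |Σ|/2 = 108.
Hole:
Apply the shoelace formula: 2A = Σ (x_i·y_{i+1} − x_{i+1}·y_i), indices taken mod 3.
Σ = (-1) + (2) + (6) = 7
Area = |Σ|/2 = 3.5.
Net area = 108 − 3.5 = 104.5.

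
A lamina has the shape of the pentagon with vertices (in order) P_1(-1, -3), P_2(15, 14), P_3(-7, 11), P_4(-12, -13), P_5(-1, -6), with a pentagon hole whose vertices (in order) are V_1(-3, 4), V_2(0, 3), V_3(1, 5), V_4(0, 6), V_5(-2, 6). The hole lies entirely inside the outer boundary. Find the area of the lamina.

Outer boundary:
Apply Gauss's area formula: 2A = Σ (x_i·y_{i+1} − x_{i+1}·y_i), indices taken mod 5.
P_1→P_2: (-1)(14) − (15)(-3) = 31
P_2→P_3: (15)(11) − (-7)(14) = 263
P_3→P_4: (-7)(-13) − (-12)(11) = 223
P_4→P_5: (-12)(-6) − (-1)(-13) = 59
P_5→P_1: (-1)(-3) − (-1)(-6) = -3
Σ = 573
Area = |Σ|/2 = 286.5.
Hole:
Apply the shoelace (surveyor's) formula: 2A = Σ (x_i·y_{i+1} − x_{i+1}·y_i), indices taken mod 5.
V_1→V_2: (-3)(3) − (0)(4) = -9
V_2→V_3: (0)(5) − (1)(3) = -3
V_3→V_4: (1)(6) − (0)(5) = 6
V_4→V_5: (0)(6) − (-2)(6) = 12
V_5→V_1: (-2)(4) − (-3)(6) = 10
Σ = 16
Area = |Σ|/2 = 8.
Net area = 286.5 − 8 = 278.5.

278.5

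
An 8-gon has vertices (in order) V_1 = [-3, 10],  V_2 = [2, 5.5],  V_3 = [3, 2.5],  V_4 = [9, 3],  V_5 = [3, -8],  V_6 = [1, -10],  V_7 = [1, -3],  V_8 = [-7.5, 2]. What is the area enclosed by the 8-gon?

Apply the shoelace (surveyor's) formula: 2A = Σ (x_i·y_{i+1} − x_{i+1}·y_i), indices taken mod 8.
Σ = (-36.5) + (-11.5) + (-13.5) + (-81) + (-22) + (7) + (-20.5) + (-69) = -247
Area = |Σ|/2 = 123.5.

123.5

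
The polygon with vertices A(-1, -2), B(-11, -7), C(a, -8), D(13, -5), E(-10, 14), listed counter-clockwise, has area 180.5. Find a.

9

Write out the shoelace sum; only the two edges meeting at C involve a:
2·Area = [((-11)·(-8) − a·(-7)) + (a·(-5) − 13·(-8))] + 151
       = 2·a + 343 = 361
⇒ a = 9.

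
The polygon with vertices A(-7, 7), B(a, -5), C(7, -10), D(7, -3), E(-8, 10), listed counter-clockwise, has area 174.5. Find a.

-10

Write out the shoelace sum; only the two edges meeting at B involve a:
2·Area = [((-7)·(-5) − a·7) + (a·(-10) − 7·(-5))] + 109
       = -17·a + 179 = 349
⇒ a = -10.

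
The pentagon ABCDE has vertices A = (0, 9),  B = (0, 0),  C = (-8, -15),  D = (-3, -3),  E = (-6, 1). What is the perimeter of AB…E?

54

|AB| = √((0)² + (-9)²) = √81 = 9
|BC| = √((-8)² + (-15)²) = √289 = 17
|CD| = √((5)² + (12)²) = √169 = 13
|DE| = √((-3)² + (4)²) = √25 = 5
|EA| = √((6)² + (8)²) = √100 = 10
Perimeter = 9 + 17 + 13 + 5 + 10 = 54.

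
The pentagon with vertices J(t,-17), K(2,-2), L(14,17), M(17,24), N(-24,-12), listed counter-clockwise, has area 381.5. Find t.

Write out the shoelace sum; only the two edges meeting at J involve t:
2·Area = [((-24)·(-17) − t·(-12)) + (t·(-2) − 2·(-17))] + 481
       = 10·t + 923 = 763
⇒ t = -16.

-16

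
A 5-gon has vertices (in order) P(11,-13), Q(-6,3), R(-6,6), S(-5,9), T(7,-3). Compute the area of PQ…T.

96.5

Apply the shoelace formula: 2A = Σ (x_i·y_{i+1} − x_{i+1}·y_i), indices taken mod 5.
Σ = (-45) + (-18) + (-24) + (-48) + (-58) = -193
Area = |Σ|/2 = 96.5.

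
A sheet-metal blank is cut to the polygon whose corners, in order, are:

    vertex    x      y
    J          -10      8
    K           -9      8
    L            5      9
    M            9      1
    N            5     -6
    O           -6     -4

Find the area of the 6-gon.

204

Cross-terms: -8, -121, -76, -59, -56, -88  ⇒  Σ = -408
Area = |Σ|/2 = 204.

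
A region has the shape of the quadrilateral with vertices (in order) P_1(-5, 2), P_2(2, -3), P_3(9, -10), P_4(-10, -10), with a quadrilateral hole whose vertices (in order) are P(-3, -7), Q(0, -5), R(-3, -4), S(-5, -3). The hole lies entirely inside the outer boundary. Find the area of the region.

113.5

Outer boundary:
Cross-terms: 11, 7, -190, -70  ⇒  Σ = -242
Area = |Σ|/2 = 121.
Hole:
Apply the shoelace formula: 2A = Σ (x_i·y_{i+1} − x_{i+1}·y_i), indices taken mod 4.
Cross-terms: 15, -15, -11, 26  ⇒  Σ = 15
Area = |Σ|/2 = 7.5.
Net area = 121 − 7.5 = 113.5.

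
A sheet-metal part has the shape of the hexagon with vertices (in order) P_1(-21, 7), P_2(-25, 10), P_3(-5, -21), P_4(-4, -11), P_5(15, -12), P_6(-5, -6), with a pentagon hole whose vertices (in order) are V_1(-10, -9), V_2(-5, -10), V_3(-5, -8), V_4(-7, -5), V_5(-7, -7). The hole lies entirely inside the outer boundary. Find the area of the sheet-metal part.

Outer boundary:
Apply the shoelace (surveyor's) formula: 2A = Σ (x_i·y_{i+1} − x_{i+1}·y_i), indices taken mod 6.
Cross-terms: -35, 575, -29, 213, -150, -161  ⇒  Σ = 413
Area = |Σ|/2 = 206.5.
Hole:
Σ = (55) + (-10) + (-31) + (14) + (-7) = 21
Area = |Σ|/2 = 10.5.
Net area = 206.5 − 10.5 = 196.

196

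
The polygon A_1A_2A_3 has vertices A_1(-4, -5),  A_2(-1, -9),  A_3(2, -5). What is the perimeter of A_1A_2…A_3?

16

|A_1A_2| = √((3)² + (-4)²) = √25 = 5
|A_2A_3| = √((3)² + (4)²) = √25 = 5
|A_3A_1| = √((-6)² + (0)²) = √36 = 6
Perimeter = 5 + 5 + 6 = 16.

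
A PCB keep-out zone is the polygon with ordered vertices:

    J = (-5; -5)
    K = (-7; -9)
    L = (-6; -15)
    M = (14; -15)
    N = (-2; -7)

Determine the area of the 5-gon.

Apply the shoelace (surveyor's) formula: 2A = Σ (x_i·y_{i+1} − x_{i+1}·y_i), indices taken mod 5.
Σ = (10) + (51) + (300) + (-128) + (-25) = 208
Area = |Σ|/2 = 104.

104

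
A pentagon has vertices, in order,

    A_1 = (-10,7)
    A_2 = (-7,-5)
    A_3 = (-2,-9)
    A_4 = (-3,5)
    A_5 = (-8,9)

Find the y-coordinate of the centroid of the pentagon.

Apply the shoelace (surveyor's) formula. First the cross-terms c_i = x_i·y_{i+1} − x_{i+1}·y_i:
  99, 53, -37, 13, 34  ⇒  2A = 162, A = 81.
Then Σ (y_i + y_{i+1})·c_i = 330, so ȳ = 330 / (6·81) = 55/81.

55/81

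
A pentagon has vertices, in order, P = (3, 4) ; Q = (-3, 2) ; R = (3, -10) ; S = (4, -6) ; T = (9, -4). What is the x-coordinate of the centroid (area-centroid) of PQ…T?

2.72

Apply the shoelace formula. First the cross-terms c_i = x_i·y_{i+1} − x_{i+1}·y_i:
  18, 24, 22, 38, 48  ⇒  2A = 150, A = 75.
Then Σ (x_i + x_{i+1})·c_i = 1224, so x̄ = 1224 / (6·75) = 2.72.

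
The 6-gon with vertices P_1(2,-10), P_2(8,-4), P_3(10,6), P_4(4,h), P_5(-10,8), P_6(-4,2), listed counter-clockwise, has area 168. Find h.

6

Write out the shoelace sum; only the two edges meeting at P_4 involve h:
2·Area = [(10·h − 4·6) + (4·8 − (-10)·h)] + 208
       = 20·h + 216 = 336
⇒ h = 6.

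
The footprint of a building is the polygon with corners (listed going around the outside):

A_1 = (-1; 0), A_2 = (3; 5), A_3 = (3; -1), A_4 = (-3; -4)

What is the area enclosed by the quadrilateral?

21

Σ = (-5) + (-18) + (-15) + (-4) = -42
Area = |Σ|/2 = 21.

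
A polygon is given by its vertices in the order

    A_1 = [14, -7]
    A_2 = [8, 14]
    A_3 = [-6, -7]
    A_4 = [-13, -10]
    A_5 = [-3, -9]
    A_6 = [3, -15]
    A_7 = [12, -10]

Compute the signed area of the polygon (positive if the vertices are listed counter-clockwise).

307

Apply the shoelace (surveyor's) formula: 2A = Σ (x_i·y_{i+1} − x_{i+1}·y_i), indices taken mod 7.
Cross-terms: 252, 28, -31, 87, 72, 150, 56  ⇒  Σ = 614
Signed area = Σ/2 = 307 (positive ⇒ counter-clockwise traversal).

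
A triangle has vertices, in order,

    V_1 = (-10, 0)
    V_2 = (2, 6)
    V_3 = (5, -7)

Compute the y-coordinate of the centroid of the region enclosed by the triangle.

Apply Gauss's area formula. First the cross-terms c_i = x_i·y_{i+1} − x_{i+1}·y_i:
  -60, -44, -70  ⇒  2A = -174, A = -87.
Then Σ (y_i + y_{i+1})·c_i = 174, so ȳ = 174 / (6·(-87)) = -1/3.

-1/3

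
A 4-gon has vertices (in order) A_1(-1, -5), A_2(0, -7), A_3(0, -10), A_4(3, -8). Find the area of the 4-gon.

Apply the shoelace (surveyor's) formula: 2A = Σ (x_i·y_{i+1} − x_{i+1}·y_i), indices taken mod 4.
Σ = (7) + (0) + (30) + (-23) = 14
Area = |Σ|/2 = 7.

7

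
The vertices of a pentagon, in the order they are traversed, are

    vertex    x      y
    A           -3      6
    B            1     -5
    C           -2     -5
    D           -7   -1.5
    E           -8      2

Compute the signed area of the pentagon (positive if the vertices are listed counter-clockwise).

-53

Apply the surveyor's formula: 2A = Σ (x_i·y_{i+1} − x_{i+1}·y_i), indices taken mod 5.
A→B: (-3)(-5) − (1)(6) = 9
B→C: (1)(-5) − (-2)(-5) = -15
C→D: (-2)(-1.5) − (-7)(-5) = -32
D→E: (-7)(2) − (-8)(-1.5) = -26
E→A: (-8)(6) − (-3)(2) = -42
Σ = -106
Signed area = Σ/2 = -53 (negative ⇒ clockwise traversal).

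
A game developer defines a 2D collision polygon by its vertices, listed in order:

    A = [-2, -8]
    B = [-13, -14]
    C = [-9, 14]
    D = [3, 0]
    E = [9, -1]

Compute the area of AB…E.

Cross-terms: -76, -308, -42, -3, -74  ⇒  Σ = -503
Area = |Σ|/2 = 251.5.

251.5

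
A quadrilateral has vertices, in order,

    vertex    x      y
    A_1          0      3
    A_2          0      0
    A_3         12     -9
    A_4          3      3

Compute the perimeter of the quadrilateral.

36

|A_1A_2| = √((0)² + (-3)²) = √9 = 3
|A_2A_3| = √((12)² + (-9)²) = √225 = 15
|A_3A_4| = √((-9)² + (12)²) = √225 = 15
|A_4A_1| = √((-3)² + (0)²) = √9 = 3
Perimeter = 3 + 15 + 15 + 3 = 36.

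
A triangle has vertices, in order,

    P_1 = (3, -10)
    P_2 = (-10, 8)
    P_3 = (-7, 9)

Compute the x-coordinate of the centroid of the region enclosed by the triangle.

Apply the shoelace (surveyor's) formula. First the cross-terms c_i = x_i·y_{i+1} − x_{i+1}·y_i:
  -76, -34, 43  ⇒  2A = -67, A = -33.5.
Then Σ (x_i + x_{i+1})·c_i = 938, so x̄ = 938 / (6·(-33.5)) = -14/3.

-14/3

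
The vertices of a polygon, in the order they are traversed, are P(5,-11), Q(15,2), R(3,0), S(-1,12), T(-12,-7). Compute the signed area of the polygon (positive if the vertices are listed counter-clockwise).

Σ = (175) + (-6) + (36) + (151) + (167) = 523
Signed area = Σ/2 = 261.5 (positive ⇒ counter-clockwise traversal).

261.5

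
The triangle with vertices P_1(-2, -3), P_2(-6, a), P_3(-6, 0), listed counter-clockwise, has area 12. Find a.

6

The doubled signed area Σ (x_i y_{i+1} − x_{i+1} y_i) is linear in a.
With a=0 it equals 0; the coefficient of a is 4 (from the two edges through P_2).
So 4·a + 0 = 2·12 = 24 ⇒ a = 6.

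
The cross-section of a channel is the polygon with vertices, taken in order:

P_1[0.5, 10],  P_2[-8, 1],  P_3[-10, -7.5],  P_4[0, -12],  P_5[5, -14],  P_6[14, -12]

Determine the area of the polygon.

306.25

Apply the shoelace (surveyor's) formula: 2A = Σ (x_i·y_{i+1} − x_{i+1}·y_i), indices taken mod 6.
Σ = (80.5) + (70) + (120) + (60) + (136) + (146) = 612.5
Area = |Σ|/2 = 306.25.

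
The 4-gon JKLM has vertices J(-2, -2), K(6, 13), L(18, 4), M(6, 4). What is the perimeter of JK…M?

|JK| = √((8)² + (15)²) = √289 = 17
|KL| = √((12)² + (-9)²) = √225 = 15
|LM| = √((-12)² + (0)²) = √144 = 12
|MJ| = √((-8)² + (-6)²) = √100 = 10
Perimeter = 17 + 15 + 12 + 10 = 54.

54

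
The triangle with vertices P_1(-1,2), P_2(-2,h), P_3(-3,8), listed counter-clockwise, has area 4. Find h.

9

The doubled signed area Σ (x_i y_{i+1} − x_{i+1} y_i) is linear in h.
With h=0 it equals -10; the coefficient of h is 2 (from the two edges through P_2).
So 2·h + -10 = 2·4 = 8 ⇒ h = 9.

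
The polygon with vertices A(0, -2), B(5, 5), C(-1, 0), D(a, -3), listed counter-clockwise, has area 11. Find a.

-2

Write out the shoelace sum; only the two edges meeting at D involve a:
2·Area = [((-1)·(-3) − a·0) + (a·(-2) − 0·(-3))] + 15
       = -2·a + 18 = 22
⇒ a = -2.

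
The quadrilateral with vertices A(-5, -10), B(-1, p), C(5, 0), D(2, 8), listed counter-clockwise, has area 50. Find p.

The doubled signed area Σ (x_i y_{i+1} − x_{i+1} y_i) is linear in p.
With p=0 it equals 50; the coefficient of p is -10 (from the two edges through B).
So -10·p + 50 = 2·50 = 100 ⇒ p = -5.

-5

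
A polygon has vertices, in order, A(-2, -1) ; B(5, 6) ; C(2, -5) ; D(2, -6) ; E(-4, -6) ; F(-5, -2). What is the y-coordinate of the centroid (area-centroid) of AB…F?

-185/103

Apply the surveyor's formula. First the cross-terms c_i = x_i·y_{i+1} − x_{i+1}·y_i:
  -7, -37, -2, -36, -22, 1  ⇒  2A = -103, A = -51.5.
Then Σ (y_i + y_{i+1})·c_i = 555, so ȳ = 555 / (6·(-51.5)) = -185/103.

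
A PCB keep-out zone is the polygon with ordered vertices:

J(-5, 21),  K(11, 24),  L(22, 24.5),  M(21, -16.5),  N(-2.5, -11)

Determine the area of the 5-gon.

Apply Gauss's area formula: 2A = Σ (x_i·y_{i+1} − x_{i+1}·y_i), indices taken mod 5.
Σ = (-351) + (-258.5) + (-877.5) + (-272.25) + (-107.5) = -1866.75
Area = |Σ|/2 = 933.375.

933.375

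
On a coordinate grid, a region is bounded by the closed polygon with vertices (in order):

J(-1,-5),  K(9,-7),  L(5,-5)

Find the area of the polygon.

Σ = (52) + (-10) + (-30) = 12
Area = |Σ|/2 = 6.

6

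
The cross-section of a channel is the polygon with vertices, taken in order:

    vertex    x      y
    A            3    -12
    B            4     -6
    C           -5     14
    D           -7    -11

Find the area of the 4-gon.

163

Apply the surveyor's formula: 2A = Σ (x_i·y_{i+1} − x_{i+1}·y_i), indices taken mod 4.
Σ = (30) + (26) + (153) + (117) = 326
Area = |Σ|/2 = 163.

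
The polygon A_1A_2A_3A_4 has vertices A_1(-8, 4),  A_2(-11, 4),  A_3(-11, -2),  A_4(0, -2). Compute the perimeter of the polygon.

30

|A_1A_2| = √((-3)² + (0)²) = √9 = 3
|A_2A_3| = √((0)² + (-6)²) = √36 = 6
|A_3A_4| = √((11)² + (0)²) = √121 = 11
|A_4A_1| = √((-8)² + (6)²) = √100 = 10
Perimeter = 3 + 6 + 11 + 10 = 30.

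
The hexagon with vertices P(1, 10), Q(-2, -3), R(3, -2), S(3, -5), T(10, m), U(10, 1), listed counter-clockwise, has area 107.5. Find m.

The doubled signed area Σ (x_i y_{i+1} − x_{i+1} y_i) is linear in m.
With m=0 it equals 180; the coefficient of m is -7 (from the two edges through T).
So -7·m + 180 = 2·107.5 = 215 ⇒ m = -5.

-5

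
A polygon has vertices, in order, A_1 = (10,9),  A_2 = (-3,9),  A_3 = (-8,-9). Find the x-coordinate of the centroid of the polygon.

Apply Gauss's area formula. First the cross-terms c_i = x_i·y_{i+1} − x_{i+1}·y_i:
  117, 99, 18  ⇒  2A = 234, A = 117.
Then Σ (x_i + x_{i+1})·c_i = -234, so x̄ = -234 / (6·117) = -1/3.

-1/3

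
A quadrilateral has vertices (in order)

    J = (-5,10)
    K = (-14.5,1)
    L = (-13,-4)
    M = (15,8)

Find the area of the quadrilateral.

178.5

Cross-terms: 140, 71, -44, 190  ⇒  Σ = 357
Area = |Σ|/2 = 178.5.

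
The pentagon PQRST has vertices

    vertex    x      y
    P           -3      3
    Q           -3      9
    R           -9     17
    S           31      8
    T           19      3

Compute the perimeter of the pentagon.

|PQ| = √((0)² + (6)²) = √36 = 6
|QR| = √((-6)² + (8)²) = √100 = 10
|RS| = √((40)² + (-9)²) = √1681 = 41
|ST| = √((-12)² + (-5)²) = √169 = 13
|TP| = √((-22)² + (0)²) = √484 = 22
Perimeter = 6 + 10 + 41 + 13 + 22 = 92.

92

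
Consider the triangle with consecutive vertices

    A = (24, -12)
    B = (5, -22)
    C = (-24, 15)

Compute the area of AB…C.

496.5

A→B: (24)(-22) − (5)(-12) = -468
B→C: (5)(15) − (-24)(-22) = -453
C→A: (-24)(-12) − (24)(15) = -72
Σ = -993
Area = |Σ|/2 = 496.5.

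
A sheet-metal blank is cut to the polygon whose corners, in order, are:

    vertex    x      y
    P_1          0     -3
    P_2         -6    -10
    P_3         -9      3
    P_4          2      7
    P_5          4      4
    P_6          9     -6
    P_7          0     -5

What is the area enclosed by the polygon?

160

Σ = (-18) + (-108) + (-69) + (-20) + (-60) + (-45) + (0) = -320
Area = |Σ|/2 = 160.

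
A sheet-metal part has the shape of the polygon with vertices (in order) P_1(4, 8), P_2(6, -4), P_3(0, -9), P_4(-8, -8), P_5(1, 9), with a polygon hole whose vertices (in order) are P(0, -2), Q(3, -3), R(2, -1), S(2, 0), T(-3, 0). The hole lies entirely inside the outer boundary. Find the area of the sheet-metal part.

Outer boundary:
Σ = (-64) + (-54) + (-72) + (-64) + (-28) = -282
Area = |Σ|/2 = 141.
Hole:
Apply the shoelace formula: 2A = Σ (x_i·y_{i+1} − x_{i+1}·y_i), indices taken mod 5.
P→Q: (0)(-3) − (3)(-2) = 6
Q→R: (3)(-1) − (2)(-3) = 3
R→S: (2)(0) − (2)(-1) = 2
S→T: (2)(0) − (-3)(0) = 0
T→P: (-3)(-2) − (0)(0) = 6
Σ = 17
Area = |Σ|/2 = 8.5.
Net area = 141 − 8.5 = 132.5.

132.5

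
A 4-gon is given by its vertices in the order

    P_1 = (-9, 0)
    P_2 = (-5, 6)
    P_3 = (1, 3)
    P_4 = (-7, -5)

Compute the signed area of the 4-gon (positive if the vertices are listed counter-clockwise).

-52

Σ = (-54) + (-21) + (16) + (-45) = -104
Signed area = Σ/2 = -52 (negative ⇒ clockwise traversal).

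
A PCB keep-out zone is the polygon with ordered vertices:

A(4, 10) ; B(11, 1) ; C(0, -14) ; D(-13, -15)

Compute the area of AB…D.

256

Apply Gauss's area formula: 2A = Σ (x_i·y_{i+1} − x_{i+1}·y_i), indices taken mod 4.
A→B: (4)(1) − (11)(10) = -106
B→C: (11)(-14) − (0)(1) = -154
C→D: (0)(-15) − (-13)(-14) = -182
D→A: (-13)(10) − (4)(-15) = -70
Σ = -512
Area = |Σ|/2 = 256.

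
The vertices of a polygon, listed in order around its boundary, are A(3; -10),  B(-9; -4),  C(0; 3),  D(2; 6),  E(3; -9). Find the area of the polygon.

87

Σ = (-102) + (-27) + (-6) + (-36) + (-3) = -174
Area = |Σ|/2 = 87.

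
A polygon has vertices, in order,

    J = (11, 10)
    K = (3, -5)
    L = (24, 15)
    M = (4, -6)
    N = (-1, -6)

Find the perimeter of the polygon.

100

|JK| = √((-8)² + (-15)²) = √289 = 17
|KL| = √((21)² + (20)²) = √841 = 29
|LM| = √((-20)² + (-21)²) = √841 = 29
|MN| = √((-5)² + (0)²) = √25 = 5
|NJ| = √((12)² + (16)²) = √400 = 20
Perimeter = 17 + 29 + 29 + 5 + 20 = 100.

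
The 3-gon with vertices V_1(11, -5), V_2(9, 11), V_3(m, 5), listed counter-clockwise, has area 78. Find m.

0

The doubled signed area Σ (x_i y_{i+1} − x_{i+1} y_i) is linear in m.
With m=0 it equals 156; the coefficient of m is -16 (from the two edges through V_3).
So -16·m + 156 = 2·78 = 156 ⇒ m = 0.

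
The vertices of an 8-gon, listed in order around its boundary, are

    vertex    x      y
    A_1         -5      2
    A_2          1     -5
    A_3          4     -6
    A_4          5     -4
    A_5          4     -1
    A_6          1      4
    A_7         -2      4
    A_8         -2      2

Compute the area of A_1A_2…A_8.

50.5

Apply the surveyor's formula: 2A = Σ (x_i·y_{i+1} − x_{i+1}·y_i), indices taken mod 8.
Cross-terms: 23, 14, 14, 11, 17, 12, 4, 6  ⇒  Σ = 101
Area = |Σ|/2 = 50.5.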